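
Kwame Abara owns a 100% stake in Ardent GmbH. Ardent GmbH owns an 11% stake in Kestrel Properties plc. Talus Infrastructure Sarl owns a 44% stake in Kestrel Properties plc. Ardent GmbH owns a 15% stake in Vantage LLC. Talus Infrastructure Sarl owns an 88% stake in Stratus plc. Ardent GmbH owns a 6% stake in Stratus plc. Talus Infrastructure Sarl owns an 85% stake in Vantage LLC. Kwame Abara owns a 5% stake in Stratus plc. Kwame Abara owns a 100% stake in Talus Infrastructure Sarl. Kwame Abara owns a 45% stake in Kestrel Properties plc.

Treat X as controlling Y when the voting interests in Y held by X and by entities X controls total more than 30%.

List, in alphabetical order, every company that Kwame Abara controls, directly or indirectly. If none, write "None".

Kwame holds 100% of Ardent, so Kwame controls Ardent.
Kwame holds 100% of Talus, so Kwame controls Talus.
Kwame and Talus and Ardent together hold 45% + 44% + 11% = 100% of Kestrel, so Kwame controls Kestrel.
Talus and Ardent and Kwame together hold 88% + 6% + 5% = 99% of Stratus, so Kwame controls Stratus.
Talus and Ardent together hold 85% + 15% = 100% of Vantage, so Kwame controls Vantage.

Ardent GmbH, Kestrel Properties plc, Stratus plc, Talus Infrastructure Sarl, Vantage LLC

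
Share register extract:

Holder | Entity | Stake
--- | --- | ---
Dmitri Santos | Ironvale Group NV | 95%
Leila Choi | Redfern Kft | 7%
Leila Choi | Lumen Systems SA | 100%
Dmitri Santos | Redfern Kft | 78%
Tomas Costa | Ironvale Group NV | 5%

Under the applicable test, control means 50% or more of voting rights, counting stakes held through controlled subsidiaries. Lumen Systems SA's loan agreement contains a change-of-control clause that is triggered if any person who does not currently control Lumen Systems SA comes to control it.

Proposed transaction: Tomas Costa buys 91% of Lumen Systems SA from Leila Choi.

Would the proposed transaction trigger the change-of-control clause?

Yes

The purchase adds only to Tomas's holdings (Leila's stake shrinks), so Tomas is the only person who could newly come to control Lumen.
Tomas's largest direct stake is 5% in Ironvale, which does not meet the threshold, so Tomas controls no company.
Neither Tomas nor any entity Tomas controls holds any voting interest in Lumen.
So before the transaction, Tomas does not control Lumen.
After the purchase, Tomas holds 91% of Lumen directly, and Leila's stake falls to 9%.
Tomas holds 91% of Lumen, so Tomas controls Lumen.
Tomas did not control Lumen before and does after, so the clause is triggered.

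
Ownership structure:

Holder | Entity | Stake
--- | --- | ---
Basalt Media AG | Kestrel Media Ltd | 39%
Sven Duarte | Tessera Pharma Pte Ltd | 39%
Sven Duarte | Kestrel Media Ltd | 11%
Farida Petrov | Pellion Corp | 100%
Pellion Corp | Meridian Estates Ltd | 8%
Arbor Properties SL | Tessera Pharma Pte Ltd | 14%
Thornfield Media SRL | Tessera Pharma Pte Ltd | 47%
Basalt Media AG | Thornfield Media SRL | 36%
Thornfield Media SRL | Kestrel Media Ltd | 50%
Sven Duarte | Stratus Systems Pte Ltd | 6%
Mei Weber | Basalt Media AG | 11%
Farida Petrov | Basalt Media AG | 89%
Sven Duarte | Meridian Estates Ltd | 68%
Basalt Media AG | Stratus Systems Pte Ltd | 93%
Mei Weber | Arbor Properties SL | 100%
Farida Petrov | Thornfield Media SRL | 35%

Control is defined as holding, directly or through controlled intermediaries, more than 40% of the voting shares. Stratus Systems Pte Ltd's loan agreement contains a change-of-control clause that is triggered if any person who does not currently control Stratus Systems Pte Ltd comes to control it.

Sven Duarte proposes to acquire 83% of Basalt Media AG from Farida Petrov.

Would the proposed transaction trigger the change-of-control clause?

The purchase adds only to Sven's holdings (Farida's stake shrinks), so Sven is the only person who could newly come to control Stratus.
Sven holds 68% of Meridian, so Sven controls Meridian.
In Stratus, Sven's side holds only 6%, not > 40%.
So before the transaction, Sven does not control Stratus.
After the purchase, Sven holds 83% of Basalt directly, and Farida's stake falls to 6%.
Sven holds 83% of Basalt, so Sven controls Basalt.
Basalt and Sven together hold 93% + 6% = 99% of Stratus, so Sven controls Stratus.
Sven did not control Stratus before and does after, so the clause is triggered.

Yes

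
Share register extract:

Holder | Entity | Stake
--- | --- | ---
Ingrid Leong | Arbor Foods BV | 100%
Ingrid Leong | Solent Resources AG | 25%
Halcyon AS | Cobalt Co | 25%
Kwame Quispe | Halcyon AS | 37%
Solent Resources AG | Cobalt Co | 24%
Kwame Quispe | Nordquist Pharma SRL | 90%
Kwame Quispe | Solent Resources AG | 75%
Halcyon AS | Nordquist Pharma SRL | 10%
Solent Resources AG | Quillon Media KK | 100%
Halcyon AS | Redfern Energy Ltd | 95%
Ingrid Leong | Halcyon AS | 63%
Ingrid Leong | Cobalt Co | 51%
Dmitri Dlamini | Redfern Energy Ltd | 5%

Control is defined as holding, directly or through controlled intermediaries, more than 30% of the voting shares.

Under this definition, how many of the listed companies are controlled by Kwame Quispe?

6

Kwame holds 75% of Solent, so Kwame controls Solent.
Kwame holds 37% of Halcyon, so Kwame controls Halcyon.
Solent holds 100% of Quillon, so Kwame controls Quillon.
Halcyon and Solent together hold 25% + 24% = 49% of Cobalt, so Kwame controls Cobalt.
Kwame and Halcyon together hold 90% + 10% = 100% of Nordquist, so Kwame controls Nordquist.
Halcyon holds 95% of Redfern, so Kwame controls Redfern.
No other company's threshold is met.
Kwame controls 6 companies.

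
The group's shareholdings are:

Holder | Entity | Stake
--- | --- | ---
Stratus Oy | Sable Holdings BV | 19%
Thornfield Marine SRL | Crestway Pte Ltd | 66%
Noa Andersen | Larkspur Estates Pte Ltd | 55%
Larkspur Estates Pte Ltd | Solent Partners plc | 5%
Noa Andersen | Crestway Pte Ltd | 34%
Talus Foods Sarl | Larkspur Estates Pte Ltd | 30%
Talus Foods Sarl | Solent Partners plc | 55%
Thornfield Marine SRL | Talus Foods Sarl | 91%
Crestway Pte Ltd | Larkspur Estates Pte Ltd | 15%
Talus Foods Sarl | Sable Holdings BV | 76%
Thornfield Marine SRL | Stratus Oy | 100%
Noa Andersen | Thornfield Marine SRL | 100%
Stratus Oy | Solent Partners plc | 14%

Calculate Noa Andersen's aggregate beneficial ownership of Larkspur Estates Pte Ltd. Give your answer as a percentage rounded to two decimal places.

Noa reaches Larkspur along 4 paths.
Via Thornfield → Talus: 100% × 91% × 30% = 27.3%.
Via Thornfield → Crestway: 100% × 66% × 15% = 9.9%.
Via Crestway: 34% × 15% = 5.1%.
Direct stake: 55% = 55%.
Total: 27.3% + 9.9% + 5.1% + 55% = 97.3%.
Rounded: 97.30%.

97.30%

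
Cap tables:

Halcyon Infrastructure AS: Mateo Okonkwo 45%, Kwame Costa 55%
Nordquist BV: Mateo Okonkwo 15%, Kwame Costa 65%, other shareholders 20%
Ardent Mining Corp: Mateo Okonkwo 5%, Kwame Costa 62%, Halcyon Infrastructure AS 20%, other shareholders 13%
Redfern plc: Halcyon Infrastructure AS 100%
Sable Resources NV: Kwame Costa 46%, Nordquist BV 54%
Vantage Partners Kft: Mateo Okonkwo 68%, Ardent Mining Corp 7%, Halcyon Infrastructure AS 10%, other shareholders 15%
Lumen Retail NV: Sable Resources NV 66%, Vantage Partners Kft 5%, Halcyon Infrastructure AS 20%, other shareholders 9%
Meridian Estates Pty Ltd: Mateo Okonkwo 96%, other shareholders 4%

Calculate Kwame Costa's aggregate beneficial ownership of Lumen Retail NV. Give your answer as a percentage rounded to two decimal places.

65.06%

Kwame reaches Lumen along 6 paths.
Via Sable: 46% × 66% = 30.36%.
Via Nordquist → Sable: 65% × 54% × 66% = 23.166%.
Via Ardent → Vantage: 62% × 7% × 5% = 0.217%.
Via Halcyon → Ardent → Vantage: 55% × 20% × 7% × 5% = 0.0385%.
Via Halcyon → Vantage: 55% × 10% × 5% = 0.275%.
Via Halcyon: 55% × 20% = 11%.
Total: 30.36% + 23.166% + 0.217% + 0.0385% + 0.275% + 11% = 65.0565%.
Rounded: 65.06%.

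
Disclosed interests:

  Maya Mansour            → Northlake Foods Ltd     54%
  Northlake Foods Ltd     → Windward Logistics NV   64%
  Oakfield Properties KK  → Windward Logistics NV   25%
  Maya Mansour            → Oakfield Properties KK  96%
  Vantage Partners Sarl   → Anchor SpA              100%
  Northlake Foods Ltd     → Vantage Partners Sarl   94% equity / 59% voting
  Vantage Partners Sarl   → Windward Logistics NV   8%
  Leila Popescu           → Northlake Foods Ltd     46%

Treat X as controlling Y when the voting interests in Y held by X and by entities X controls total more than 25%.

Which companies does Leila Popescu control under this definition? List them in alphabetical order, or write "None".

Anchor SpA, Northlake Foods Ltd, Vantage Partners Sarl, Windward Logistics NV

Leila holds 46% of Northlake, so Leila controls Northlake.
Northlake holds 59% of Vantage, so Leila controls Vantage.
Northlake and Vantage together hold 64% + 8% = 72% of Windward, so Leila controls Windward.
Vantage holds 100% of Anchor, so Leila controls Anchor.
No other company's threshold is met.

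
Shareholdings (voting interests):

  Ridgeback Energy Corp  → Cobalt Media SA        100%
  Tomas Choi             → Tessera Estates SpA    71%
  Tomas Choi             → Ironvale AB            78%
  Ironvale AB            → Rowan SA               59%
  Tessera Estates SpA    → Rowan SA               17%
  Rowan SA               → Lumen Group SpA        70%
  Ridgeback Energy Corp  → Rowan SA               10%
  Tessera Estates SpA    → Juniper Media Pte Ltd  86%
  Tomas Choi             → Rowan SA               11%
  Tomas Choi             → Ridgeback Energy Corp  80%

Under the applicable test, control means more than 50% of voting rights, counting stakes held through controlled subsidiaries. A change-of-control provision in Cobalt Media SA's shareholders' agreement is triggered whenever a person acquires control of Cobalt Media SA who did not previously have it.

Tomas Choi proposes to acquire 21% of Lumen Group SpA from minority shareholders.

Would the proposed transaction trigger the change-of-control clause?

No

The purchase changes only Tomas's holdings, so Tomas is the only person who could newly come to control Cobalt.
Tomas holds 80% of Ridgeback, so Tomas controls Ridgeback.
Ridgeback holds 100% of Cobalt, so Tomas controls Cobalt.
So Tomas already controls Cobalt before the transaction.
After the purchase, Tomas holds 21% of Lumen directly.
Tomas controlled Cobalt already, so this is not a new person acquiring control; every other person's position is unchanged or reduced.
No new person acquires control, so the clause is not triggered.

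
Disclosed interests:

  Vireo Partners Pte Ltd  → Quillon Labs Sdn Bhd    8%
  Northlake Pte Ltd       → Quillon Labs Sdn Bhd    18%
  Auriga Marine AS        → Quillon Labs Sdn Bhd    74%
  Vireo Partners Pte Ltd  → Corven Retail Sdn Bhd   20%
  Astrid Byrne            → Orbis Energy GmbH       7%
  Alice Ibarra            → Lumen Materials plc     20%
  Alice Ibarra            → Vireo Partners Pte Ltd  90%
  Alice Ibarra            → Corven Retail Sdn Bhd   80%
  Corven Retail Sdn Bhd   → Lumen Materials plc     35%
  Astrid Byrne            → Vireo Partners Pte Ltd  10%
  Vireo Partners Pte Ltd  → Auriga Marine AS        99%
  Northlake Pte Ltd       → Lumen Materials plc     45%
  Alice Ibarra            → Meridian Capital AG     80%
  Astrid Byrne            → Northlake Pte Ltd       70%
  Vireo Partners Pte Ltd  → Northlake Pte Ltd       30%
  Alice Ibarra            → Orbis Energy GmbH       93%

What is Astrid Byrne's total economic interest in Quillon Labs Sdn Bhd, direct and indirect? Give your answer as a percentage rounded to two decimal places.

21.27%

Astrid reaches Quillon along 4 paths.
Via Vireo: 10% × 8% = 0.8%.
Via Vireo → Northlake: 10% × 30% × 18% = 0.54%.
Via Northlake: 70% × 18% = 12.6%.
Via Vireo → Auriga: 10% × 99% × 74% = 7.326%.
Total: 0.8% + 0.54% + 12.6% + 7.326% = 21.266%.
Rounded: 21.27%.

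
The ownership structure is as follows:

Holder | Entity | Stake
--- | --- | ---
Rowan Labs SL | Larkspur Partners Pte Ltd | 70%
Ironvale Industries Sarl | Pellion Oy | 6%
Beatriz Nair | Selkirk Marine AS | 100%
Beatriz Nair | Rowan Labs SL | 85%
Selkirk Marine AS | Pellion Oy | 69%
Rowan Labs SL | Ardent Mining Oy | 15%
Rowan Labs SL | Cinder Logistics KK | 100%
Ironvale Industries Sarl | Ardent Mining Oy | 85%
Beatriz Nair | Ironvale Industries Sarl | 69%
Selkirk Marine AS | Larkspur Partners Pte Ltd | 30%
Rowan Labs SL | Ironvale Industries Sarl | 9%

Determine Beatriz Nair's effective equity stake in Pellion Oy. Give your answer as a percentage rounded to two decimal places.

Beatriz reaches Pellion along 3 paths.
Via Ironvale: 69% × 6% = 4.14%.
Via Rowan → Ironvale: 85% × 9% × 6% = 0.459%.
Via Selkirk: 100% × 69% = 69%.
Total: 4.14% + 0.459% + 69% = 73.599%.
Rounded: 73.60%.

73.60%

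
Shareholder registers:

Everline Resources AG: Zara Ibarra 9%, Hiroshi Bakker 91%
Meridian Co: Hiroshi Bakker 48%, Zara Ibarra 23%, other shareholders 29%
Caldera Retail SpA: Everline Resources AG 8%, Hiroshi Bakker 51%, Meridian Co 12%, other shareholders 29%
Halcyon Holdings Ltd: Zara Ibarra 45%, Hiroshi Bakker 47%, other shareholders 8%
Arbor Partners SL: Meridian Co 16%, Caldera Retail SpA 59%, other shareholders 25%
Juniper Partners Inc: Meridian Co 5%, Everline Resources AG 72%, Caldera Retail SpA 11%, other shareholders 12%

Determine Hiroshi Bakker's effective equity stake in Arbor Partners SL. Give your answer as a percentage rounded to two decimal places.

45.46%

Hiroshi reaches Arbor along 4 paths.
Via Meridian: 48% × 16% = 7.68%.
Via Everline → Caldera: 91% × 8% × 59% = 4.2952%.
Via Caldera: 51% × 59% = 30.09%.
Via Meridian → Caldera: 48% × 12% × 59% = 3.3984%.
Total: 7.68% + 4.2952% + 30.09% + 3.3984% = 45.4636%.
Rounded: 45.46%.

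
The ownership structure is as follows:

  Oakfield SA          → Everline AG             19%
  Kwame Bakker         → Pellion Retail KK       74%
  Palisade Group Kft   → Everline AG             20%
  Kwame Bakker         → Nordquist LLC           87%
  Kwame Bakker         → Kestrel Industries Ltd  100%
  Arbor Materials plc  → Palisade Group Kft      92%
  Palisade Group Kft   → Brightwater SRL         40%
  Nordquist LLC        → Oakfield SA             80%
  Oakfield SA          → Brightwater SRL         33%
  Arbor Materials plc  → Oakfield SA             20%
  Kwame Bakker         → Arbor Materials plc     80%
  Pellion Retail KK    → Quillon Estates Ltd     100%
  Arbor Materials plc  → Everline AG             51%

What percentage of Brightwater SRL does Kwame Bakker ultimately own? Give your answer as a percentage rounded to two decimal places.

57.69%

Kwame reaches Brightwater along 3 paths.
Via Arbor → Palisade: 80% × 92% × 40% = 29.44%.
Via Nordquist → Oakfield: 87% × 80% × 33% = 22.968%.
Via Arbor → Oakfield: 80% × 20% × 33% = 5.28%.
Total: 29.44% + 22.968% + 5.28% = 57.688%.
Rounded: 57.69%.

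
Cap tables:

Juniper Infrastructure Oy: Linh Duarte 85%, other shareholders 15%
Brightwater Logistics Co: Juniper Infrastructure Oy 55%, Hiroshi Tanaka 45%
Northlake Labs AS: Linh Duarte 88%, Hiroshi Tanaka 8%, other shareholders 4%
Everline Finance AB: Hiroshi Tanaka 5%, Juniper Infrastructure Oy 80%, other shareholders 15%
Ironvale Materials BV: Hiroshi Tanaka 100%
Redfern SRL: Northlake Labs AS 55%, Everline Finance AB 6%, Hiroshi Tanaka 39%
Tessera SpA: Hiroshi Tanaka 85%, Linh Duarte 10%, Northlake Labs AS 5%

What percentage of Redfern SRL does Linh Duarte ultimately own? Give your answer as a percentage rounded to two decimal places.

52.48%

Linh reaches Redfern along 2 paths.
Via Northlake: 88% × 55% = 48.4%.
Via Juniper → Everline: 85% × 80% × 6% = 4.08%.
Total: 48.4% + 4.08% = 52.48%.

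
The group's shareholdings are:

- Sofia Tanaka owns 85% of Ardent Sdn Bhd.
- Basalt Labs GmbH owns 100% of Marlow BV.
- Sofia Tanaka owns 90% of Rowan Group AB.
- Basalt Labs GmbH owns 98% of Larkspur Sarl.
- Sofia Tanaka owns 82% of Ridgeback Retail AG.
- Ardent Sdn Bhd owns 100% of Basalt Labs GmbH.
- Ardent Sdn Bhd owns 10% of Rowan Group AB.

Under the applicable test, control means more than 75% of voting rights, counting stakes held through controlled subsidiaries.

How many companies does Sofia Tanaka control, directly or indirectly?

Sofia holds 82% of Ridgeback, so Sofia controls Ridgeback.
Sofia holds 85% of Ardent, so Sofia controls Ardent.
Ardent holds 100% of Basalt, so Sofia controls Basalt.
Sofia and Ardent together hold 90% + 10% = 100% of Rowan, so Sofia controls Rowan.
Basalt holds 100% of Marlow, so Sofia controls Marlow.
Basalt holds 98% of Larkspur, so Sofia controls Larkspur.
Sofia controls 6 companies.

6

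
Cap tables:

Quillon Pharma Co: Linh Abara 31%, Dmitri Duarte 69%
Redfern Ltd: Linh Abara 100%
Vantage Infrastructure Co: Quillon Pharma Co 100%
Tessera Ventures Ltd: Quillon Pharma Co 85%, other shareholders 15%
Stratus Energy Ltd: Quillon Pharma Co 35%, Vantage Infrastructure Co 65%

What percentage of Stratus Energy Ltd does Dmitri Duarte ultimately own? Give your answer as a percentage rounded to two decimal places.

69.00%

Dmitri reaches Stratus along 2 paths.
Via Quillon: 69% × 35% = 24.15%.
Via Quillon → Vantage: 69% × 100% × 65% = 44.85%.
Total: 24.15% + 44.85% = 69%.
Rounded: 69.00%.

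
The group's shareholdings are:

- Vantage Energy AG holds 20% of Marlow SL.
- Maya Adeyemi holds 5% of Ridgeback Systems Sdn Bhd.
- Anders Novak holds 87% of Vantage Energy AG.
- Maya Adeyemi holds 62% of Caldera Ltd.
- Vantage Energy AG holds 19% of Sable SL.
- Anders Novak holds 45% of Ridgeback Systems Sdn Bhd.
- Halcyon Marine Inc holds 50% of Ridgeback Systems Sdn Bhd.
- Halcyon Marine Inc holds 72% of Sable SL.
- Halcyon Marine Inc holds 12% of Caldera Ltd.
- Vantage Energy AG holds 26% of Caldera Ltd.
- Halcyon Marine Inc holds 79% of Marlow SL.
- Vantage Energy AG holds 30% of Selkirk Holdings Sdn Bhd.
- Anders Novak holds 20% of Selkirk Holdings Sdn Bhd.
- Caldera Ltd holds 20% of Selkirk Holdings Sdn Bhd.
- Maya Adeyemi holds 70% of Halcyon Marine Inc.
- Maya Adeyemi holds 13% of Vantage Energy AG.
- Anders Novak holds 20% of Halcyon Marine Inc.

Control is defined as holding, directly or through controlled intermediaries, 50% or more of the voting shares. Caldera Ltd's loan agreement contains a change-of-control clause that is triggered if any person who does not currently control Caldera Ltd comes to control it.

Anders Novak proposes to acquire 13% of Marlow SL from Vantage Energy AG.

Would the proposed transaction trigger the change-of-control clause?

The purchase adds only to Anders's holdings (Vantage's stake shrinks), so Anders is the only person who could newly come to control Caldera.
Anders holds 87% of Vantage, so Anders controls Vantage.
Anders and Vantage together hold 20% + 30% = 50% of Selkirk, so Anders controls Selkirk.
In Caldera, Anders's side holds only 26%, not ≥ 50%.
So before the transaction, Anders does not control Caldera.
After the purchase, Anders holds 13% of Marlow directly, and Vantage's stake falls to 7%.
Anders's side now holds 7% + 13% = 20% of Marlow, not ≥ 50%, so Anders still does not control Marlow.
After the transaction, Anders's side holds 26% of Caldera, not ≥ 50%, so Anders still does not control Caldera.
No new person acquires control, so the clause is not triggered.

No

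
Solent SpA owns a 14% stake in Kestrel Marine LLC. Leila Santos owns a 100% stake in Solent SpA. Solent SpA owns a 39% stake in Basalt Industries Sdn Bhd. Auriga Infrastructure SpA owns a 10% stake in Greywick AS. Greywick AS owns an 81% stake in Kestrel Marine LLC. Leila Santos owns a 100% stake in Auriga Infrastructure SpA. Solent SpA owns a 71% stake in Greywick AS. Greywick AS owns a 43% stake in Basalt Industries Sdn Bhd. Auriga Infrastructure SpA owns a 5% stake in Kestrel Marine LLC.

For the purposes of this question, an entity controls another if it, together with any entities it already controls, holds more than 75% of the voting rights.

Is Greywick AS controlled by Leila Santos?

Leila holds 100% of Solent, so Leila controls Solent.
Leila holds 100% of Auriga, so Leila controls Auriga.
Solent and Auriga together hold 71% + 10% = 81% of Greywick, so Leila controls Greywick.

Yes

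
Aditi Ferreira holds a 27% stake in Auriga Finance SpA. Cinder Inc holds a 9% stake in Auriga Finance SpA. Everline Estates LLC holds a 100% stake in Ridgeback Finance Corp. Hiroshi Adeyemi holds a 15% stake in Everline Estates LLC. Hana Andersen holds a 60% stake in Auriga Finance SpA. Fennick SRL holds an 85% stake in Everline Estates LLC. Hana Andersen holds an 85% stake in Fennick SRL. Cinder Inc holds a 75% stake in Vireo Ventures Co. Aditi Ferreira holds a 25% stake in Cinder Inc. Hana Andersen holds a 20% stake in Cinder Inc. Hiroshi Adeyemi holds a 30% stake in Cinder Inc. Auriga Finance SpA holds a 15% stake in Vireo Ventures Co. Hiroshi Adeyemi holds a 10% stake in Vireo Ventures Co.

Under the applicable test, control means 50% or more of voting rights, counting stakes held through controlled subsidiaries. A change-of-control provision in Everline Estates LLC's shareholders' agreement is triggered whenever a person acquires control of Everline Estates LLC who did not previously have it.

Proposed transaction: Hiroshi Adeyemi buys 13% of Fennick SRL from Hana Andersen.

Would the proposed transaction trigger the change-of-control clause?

No

The purchase adds only to Hiroshi's holdings (Hana's stake shrinks), so Hiroshi is the only person who could newly come to control Everline.
Hiroshi's largest direct stake is 30% in Cinder, which does not meet the threshold, so Hiroshi controls no company.
In Everline, Hiroshi's side holds only 15%, not ≥ 50%.
So before the transaction, Hiroshi does not control Everline.
After the purchase, Hiroshi holds 13% of Fennick directly, and Hana's stake falls to 72%.
Hiroshi's side now holds 13% of Fennick, not ≥ 50%, so Hiroshi still does not control Fennick.
After the transaction, Hiroshi's side holds 15% of Everline, not ≥ 50%, so Hiroshi still does not control Everline.
No new person acquires control, so the clause is not triggered.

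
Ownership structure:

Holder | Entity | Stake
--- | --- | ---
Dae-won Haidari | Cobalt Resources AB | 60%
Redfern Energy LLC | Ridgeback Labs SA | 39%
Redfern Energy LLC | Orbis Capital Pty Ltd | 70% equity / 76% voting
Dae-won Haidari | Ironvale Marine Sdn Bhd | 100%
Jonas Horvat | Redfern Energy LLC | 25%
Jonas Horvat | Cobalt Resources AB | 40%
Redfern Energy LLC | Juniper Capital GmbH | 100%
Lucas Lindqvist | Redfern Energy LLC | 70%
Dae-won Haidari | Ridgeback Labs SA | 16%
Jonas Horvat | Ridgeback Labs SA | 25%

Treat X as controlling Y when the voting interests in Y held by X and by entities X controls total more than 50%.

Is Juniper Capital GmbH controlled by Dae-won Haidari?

No

Dae-won holds 60% of Cobalt, so Dae-won controls Cobalt.
Dae-won holds 100% of Ironvale, so Dae-won controls Ironvale.
Neither Dae-won nor any entity Dae-won controls holds any voting interest in Juniper.
So Dae-won does not control Juniper.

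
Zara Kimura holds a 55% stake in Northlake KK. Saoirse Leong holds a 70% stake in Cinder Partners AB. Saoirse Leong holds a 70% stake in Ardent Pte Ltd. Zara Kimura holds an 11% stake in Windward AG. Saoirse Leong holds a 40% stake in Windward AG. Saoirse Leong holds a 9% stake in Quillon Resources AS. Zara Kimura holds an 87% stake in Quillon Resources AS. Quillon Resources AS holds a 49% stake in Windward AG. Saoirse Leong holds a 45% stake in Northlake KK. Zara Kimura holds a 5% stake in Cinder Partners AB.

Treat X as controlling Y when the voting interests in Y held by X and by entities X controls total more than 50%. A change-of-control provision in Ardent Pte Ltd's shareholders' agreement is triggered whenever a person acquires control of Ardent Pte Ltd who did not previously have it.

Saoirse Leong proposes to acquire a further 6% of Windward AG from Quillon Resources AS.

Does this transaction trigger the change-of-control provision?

The purchase adds only to Saoirse's holdings (Quillon's stake shrinks), so Saoirse is the only person who could newly come to control Ardent.
Saoirse holds 70% of Ardent, so Saoirse controls Ardent.
So Saoirse already controls Ardent before the transaction.
After the purchase, Saoirse's direct stake in Windward rises to 40% + 6% = 46%, and Quillon's stake falls to 43%.
Saoirse controlled Ardent already, so this is not a new person acquiring control; every other person's position is unchanged or reduced.
No new person acquires control, so the clause is not triggered.

No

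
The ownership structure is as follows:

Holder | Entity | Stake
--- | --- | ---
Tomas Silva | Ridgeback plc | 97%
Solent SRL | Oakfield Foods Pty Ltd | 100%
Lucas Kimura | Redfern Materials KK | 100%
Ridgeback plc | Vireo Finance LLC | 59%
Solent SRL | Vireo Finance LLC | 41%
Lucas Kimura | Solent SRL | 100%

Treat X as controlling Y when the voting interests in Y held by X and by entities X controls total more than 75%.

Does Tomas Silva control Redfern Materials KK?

Tomas holds 97% of Ridgeback, so Tomas controls Ridgeback.
Neither Tomas nor any entity Tomas controls holds any voting interest in Redfern.
So Tomas does not control Redfern.

No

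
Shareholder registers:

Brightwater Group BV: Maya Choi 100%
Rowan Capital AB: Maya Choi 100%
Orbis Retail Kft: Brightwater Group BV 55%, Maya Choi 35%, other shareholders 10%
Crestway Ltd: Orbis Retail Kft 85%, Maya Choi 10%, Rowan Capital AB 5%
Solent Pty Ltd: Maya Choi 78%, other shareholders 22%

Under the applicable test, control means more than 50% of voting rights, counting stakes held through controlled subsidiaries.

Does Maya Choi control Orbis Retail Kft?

Maya holds 100% of Brightwater, so Maya controls Brightwater.
Brightwater and Maya together hold 55% + 35% = 90% of Orbis, so Maya controls Orbis.

Yes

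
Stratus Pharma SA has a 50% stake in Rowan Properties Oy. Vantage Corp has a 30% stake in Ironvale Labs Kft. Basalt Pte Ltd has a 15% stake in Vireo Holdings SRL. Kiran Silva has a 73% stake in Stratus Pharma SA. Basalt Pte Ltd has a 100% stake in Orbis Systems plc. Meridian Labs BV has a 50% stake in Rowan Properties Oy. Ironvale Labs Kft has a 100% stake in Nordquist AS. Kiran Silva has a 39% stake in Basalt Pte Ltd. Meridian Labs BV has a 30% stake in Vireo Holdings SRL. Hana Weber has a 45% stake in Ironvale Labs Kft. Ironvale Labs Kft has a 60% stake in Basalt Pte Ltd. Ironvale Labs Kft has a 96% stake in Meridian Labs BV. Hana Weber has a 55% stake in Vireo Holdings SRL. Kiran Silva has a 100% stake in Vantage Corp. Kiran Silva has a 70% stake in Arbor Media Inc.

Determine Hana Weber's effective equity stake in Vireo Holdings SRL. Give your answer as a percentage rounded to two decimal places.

Hana reaches Vireo along 3 paths.
Via Ironvale → Basalt: 45% × 60% × 15% = 4.05%.
Direct stake: 55% = 55%.
Via Ironvale → Meridian: 45% × 96% × 30% = 12.96%.
Total: 4.05% + 55% + 12.96% = 72.01%.

72.01%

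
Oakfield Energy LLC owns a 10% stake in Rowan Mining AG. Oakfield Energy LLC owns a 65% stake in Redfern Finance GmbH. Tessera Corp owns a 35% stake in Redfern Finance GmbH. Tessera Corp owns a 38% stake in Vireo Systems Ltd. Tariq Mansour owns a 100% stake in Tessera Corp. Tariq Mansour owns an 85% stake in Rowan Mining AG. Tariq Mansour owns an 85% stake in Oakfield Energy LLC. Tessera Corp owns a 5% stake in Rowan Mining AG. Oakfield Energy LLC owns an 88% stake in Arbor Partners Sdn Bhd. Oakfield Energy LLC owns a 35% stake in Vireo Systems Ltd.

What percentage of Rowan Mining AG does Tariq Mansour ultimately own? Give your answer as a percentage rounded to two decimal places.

98.50%

Tariq reaches Rowan along 3 paths.
Via Oakfield: 85% × 10% = 8.5%.
Direct stake: 85% = 85%.
Via Tessera: 100% × 5% = 5%.
Total: 8.5% + 85% + 5% = 98.5%.
Rounded: 98.50%.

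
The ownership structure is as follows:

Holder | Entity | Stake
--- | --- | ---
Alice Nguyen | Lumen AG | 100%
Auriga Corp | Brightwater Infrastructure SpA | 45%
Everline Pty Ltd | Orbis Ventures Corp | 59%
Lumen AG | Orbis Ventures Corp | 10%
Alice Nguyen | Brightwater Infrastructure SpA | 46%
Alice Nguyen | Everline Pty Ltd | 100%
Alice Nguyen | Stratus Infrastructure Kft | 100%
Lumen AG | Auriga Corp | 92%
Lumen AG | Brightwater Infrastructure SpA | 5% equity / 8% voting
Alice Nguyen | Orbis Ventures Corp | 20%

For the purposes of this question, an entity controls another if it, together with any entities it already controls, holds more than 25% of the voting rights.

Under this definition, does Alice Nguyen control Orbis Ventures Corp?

Alice holds 100% of Everline, so Alice controls Everline.
Alice holds 100% of Lumen, so Alice controls Lumen.
Alice and Lumen and Everline together hold 20% + 10% + 59% = 89% of Orbis, so Alice controls Orbis.

Yes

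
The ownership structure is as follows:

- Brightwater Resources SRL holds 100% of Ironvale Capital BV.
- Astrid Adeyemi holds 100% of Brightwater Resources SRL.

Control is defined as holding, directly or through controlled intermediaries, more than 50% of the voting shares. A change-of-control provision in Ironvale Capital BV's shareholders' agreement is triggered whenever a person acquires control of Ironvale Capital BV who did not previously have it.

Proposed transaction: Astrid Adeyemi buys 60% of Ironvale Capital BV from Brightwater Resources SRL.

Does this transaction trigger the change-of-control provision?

The purchase adds only to Astrid's holdings (Brightwater's stake shrinks), so Astrid is the only person who could newly come to control Ironvale.
Astrid holds 100% of Brightwater, so Astrid controls Brightwater.
Brightwater holds 100% of Ironvale, so Astrid controls Ironvale.
So Astrid already controls Ironvale before the transaction.
After the purchase, Astrid holds 60% of Ironvale directly, and Brightwater's stake falls to 40%.
Astrid controlled Ironvale already, so this is not a new person acquiring control; every other person's position is unchanged or reduced.
No new person acquires control, so the clause is not triggered.

No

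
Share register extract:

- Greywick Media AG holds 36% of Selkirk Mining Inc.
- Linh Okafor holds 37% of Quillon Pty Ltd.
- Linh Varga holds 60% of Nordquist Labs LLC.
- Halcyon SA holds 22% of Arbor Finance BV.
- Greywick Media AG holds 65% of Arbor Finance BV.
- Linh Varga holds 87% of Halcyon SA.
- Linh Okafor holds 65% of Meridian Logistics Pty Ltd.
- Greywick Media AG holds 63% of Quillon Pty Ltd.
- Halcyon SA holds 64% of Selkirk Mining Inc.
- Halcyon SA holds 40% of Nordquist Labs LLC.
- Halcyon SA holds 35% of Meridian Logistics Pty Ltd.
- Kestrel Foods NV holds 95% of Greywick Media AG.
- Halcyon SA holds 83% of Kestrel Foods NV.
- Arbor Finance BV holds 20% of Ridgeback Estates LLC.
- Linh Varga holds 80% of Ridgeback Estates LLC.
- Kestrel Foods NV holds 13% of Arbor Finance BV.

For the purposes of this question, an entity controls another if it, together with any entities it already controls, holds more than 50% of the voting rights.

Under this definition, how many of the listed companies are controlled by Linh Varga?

8

Linh Varga holds 87% of Halcyon, so Linh Varga controls Halcyon.
Halcyon holds 83% of Kestrel, so Linh Varga controls Kestrel.
Linh Varga and Halcyon together hold 60% + 40% = 100% of Nordquist, so Linh Varga controls Nordquist.
Kestrel holds 95% of Greywick, so Linh Varga controls Greywick.
Kestrel and Greywick and Halcyon together hold 13% + 65% + 22% = 100% of Arbor, so Linh Varga controls Arbor.
Greywick and Halcyon together hold 36% + 64% = 100% of Selkirk, so Linh Varga controls Selkirk.
Greywick holds 63% of Quillon, so Linh Varga controls Quillon.
Linh Varga and Arbor together hold 80% + 20% = 100% of Ridgeback, so Linh Varga controls Ridgeback.
No other company's threshold is met.
Linh Varga controls 8 companies.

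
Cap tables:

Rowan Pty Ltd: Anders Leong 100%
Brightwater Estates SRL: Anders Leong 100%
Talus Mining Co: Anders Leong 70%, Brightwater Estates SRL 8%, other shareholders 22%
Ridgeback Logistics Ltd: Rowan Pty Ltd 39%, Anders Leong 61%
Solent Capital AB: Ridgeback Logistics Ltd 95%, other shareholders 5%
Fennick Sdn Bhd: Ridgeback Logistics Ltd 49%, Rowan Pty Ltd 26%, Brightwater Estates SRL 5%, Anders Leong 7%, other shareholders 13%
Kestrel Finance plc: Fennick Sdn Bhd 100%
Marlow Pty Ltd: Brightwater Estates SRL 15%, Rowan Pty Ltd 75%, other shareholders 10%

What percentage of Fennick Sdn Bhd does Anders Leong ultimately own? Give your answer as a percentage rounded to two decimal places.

87.00%

Anders reaches Fennick along 5 paths.
Via Rowan → Ridgeback: 100% × 39% × 49% = 19.11%.
Via Ridgeback: 61% × 49% = 29.89%.
Via Rowan: 100% × 26% = 26%.
Via Brightwater: 100% × 5% = 5%.
Direct stake: 7% = 7%.
Total: 19.11% + 29.89% + 26% + 5% + 7% = 87%.
Rounded: 87.00%.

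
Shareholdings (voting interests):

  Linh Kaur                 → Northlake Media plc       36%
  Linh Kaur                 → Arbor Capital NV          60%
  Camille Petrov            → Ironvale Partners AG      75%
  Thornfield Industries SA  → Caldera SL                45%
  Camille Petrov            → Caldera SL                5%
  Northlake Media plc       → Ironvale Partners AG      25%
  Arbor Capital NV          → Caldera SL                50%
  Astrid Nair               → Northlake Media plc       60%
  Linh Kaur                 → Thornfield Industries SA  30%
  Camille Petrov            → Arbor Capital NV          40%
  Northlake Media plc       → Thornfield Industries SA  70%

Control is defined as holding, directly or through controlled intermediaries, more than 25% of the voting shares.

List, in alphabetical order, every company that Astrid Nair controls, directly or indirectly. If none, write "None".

Caldera SL, Northlake Media plc, Thornfield Industries SA

Astrid holds 60% of Northlake, so Astrid controls Northlake.
Northlake holds 70% of Thornfield, so Astrid controls Thornfield.
Thornfield holds 45% of Caldera, so Astrid controls Caldera.
No other company's threshold is met.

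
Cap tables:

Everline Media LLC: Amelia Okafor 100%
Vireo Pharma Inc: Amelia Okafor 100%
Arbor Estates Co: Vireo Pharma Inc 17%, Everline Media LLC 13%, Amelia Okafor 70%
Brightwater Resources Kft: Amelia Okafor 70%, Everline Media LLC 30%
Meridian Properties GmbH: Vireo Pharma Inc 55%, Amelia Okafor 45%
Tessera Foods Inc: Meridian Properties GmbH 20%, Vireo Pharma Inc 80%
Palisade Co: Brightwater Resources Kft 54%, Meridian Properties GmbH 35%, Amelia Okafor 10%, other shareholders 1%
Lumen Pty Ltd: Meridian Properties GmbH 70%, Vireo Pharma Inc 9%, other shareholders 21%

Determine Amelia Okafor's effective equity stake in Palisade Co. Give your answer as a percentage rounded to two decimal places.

99.00%

Amelia reaches Palisade along 5 paths.
Via Brightwater: 70% × 54% = 37.8%.
Via Everline → Brightwater: 100% × 30% × 54% = 16.2%.
Via Vireo → Meridian: 100% × 55% × 35% = 19.25%.
Via Meridian: 45% × 35% = 15.75%.
Direct stake: 10% = 10%.
Total: 37.8% + 16.2% + 19.25% + 15.75% + 10% = 99%.
Rounded: 99.00%.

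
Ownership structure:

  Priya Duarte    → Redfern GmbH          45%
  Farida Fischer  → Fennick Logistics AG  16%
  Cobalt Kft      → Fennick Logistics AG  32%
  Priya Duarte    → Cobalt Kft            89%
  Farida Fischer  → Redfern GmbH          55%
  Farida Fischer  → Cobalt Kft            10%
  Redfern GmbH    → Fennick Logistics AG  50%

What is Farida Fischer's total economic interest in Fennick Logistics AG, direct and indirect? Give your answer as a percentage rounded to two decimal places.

Farida reaches Fennick along 3 paths.
Via Cobalt: 10% × 32% = 3.2%.
Via Redfern: 55% × 50% = 27.5%.
Direct stake: 16% = 16%.
Total: 3.2% + 27.5% + 16% = 46.7%.
Rounded: 46.70%.

46.70%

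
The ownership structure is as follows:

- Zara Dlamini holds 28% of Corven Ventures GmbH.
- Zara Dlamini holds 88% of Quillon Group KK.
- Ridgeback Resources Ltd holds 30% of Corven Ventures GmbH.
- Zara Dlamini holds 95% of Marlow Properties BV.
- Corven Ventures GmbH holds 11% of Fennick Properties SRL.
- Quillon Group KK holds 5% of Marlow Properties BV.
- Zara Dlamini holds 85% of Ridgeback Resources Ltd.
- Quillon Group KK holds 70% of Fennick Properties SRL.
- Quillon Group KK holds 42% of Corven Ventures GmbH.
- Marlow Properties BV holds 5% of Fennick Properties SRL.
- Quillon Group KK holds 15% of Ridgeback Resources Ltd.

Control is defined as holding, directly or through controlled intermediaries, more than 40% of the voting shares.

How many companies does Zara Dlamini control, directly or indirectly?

5

Zara holds 88% of Quillon, so Zara controls Quillon.
Zara and Quillon together hold 85% + 15% = 100% of Ridgeback, so Zara controls Ridgeback.
Quillon and Zara together hold 5% + 95% = 100% of Marlow, so Zara controls Marlow.
Zara and Ridgeback and Quillon together hold 28% + 30% + 42% = 100% of Corven, so Zara controls Corven.
Corven and Quillon and Marlow together hold 11% + 70% + 5% = 86% of Fennick, so Zara controls Fennick.
Zara controls 5 companies.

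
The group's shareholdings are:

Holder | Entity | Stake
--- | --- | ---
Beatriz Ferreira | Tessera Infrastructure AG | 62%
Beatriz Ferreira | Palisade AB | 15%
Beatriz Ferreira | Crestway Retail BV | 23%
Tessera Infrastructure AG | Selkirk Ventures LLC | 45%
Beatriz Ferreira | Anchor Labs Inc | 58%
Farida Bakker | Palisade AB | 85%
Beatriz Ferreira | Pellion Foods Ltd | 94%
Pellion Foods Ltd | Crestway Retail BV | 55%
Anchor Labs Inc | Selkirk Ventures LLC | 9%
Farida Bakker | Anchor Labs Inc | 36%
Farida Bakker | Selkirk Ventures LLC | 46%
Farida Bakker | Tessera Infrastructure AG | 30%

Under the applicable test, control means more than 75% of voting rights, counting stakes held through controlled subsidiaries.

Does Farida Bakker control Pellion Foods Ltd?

Farida holds 85% of Palisade, so Farida controls Palisade.
Neither Farida nor any entity Farida controls holds any voting interest in Pellion.
So Farida does not control Pellion.

No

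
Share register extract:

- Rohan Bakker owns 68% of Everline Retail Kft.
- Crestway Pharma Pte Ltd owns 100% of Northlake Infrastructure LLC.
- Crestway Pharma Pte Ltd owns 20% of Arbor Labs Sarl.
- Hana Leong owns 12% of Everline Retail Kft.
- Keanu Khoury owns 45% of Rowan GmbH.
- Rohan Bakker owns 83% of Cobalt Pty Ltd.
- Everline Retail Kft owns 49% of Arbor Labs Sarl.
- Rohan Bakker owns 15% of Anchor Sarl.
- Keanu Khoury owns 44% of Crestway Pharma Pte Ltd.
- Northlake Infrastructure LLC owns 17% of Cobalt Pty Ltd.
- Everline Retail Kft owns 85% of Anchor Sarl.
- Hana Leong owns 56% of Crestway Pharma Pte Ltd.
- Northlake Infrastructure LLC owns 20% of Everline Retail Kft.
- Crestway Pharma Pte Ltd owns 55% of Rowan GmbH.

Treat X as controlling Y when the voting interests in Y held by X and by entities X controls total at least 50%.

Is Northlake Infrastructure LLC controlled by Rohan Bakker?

Rohan holds 68% of Everline, so Rohan controls Everline.
Rohan holds 83% of Cobalt, so Rohan controls Cobalt.
Everline and Rohan together hold 85% + 15% = 100% of Anchor, so Rohan controls Anchor.
Neither Rohan nor any entity Rohan controls holds any voting interest in Northlake.
So Rohan does not control Northlake.

No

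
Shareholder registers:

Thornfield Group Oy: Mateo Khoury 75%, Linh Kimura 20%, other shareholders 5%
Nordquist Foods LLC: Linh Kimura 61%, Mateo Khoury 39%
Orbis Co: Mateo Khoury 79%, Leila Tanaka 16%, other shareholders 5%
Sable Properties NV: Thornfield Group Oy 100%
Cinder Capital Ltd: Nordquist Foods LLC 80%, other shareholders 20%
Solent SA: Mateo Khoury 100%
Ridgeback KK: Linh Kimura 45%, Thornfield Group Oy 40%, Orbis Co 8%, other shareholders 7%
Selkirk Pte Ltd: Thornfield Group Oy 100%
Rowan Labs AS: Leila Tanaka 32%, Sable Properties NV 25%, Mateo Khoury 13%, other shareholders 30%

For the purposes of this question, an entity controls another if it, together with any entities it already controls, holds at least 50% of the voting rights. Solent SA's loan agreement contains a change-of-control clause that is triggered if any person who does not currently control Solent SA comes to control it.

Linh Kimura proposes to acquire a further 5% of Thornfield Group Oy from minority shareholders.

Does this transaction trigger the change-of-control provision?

No

The purchase changes only Linh's holdings, so Linh is the only person who could newly come to control Solent.
Linh holds 61% of Nordquist, so Linh controls Nordquist.
Nordquist holds 80% of Cinder, so Linh controls Cinder.
Neither Linh nor any entity Linh controls holds any voting interest in Solent.
So before the transaction, Linh does not control Solent.
After the purchase, Linh's direct stake in Thornfield rises to 20% + 5% = 25%.
Linh's side now holds 25% of Thornfield, not ≥ 50%, so Linh still does not control Thornfield.
After the transaction, neither Linh nor any entity Linh controls holds a voting interest in Solent, so Linh still does not control it.
No new person acquires control, so the clause is not triggered.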